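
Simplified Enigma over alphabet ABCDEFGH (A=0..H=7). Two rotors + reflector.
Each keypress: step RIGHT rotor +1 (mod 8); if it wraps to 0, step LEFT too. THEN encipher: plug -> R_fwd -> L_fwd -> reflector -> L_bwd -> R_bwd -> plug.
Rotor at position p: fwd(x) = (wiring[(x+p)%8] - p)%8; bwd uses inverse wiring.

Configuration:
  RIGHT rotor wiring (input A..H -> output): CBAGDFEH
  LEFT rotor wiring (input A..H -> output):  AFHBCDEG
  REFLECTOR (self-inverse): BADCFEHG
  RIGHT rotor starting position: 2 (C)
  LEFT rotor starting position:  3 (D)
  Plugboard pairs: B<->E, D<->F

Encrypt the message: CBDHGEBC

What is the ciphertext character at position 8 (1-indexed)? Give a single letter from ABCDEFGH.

Char 1 ('C'): step: R->3, L=3; C->plug->C->R->C->L->A->refl->B->L'->D->R'->A->plug->A
Char 2 ('B'): step: R->4, L=3; B->plug->E->R->G->L->C->refl->D->L'->E->R'->G->plug->G
Char 3 ('D'): step: R->5, L=3; D->plug->F->R->D->L->B->refl->A->L'->C->R'->C->plug->C
Char 4 ('H'): step: R->6, L=3; H->plug->H->R->H->L->E->refl->F->L'->F->R'->G->plug->G
Char 5 ('G'): step: R->7, L=3; G->plug->G->R->G->L->C->refl->D->L'->E->R'->F->plug->D
Char 6 ('E'): step: R->0, L->4 (L advanced); E->plug->B->R->B->L->H->refl->G->L'->A->R'->C->plug->C
Char 7 ('B'): step: R->1, L=4; B->plug->E->R->E->L->E->refl->F->L'->H->R'->B->plug->E
Char 8 ('C'): step: R->2, L=4; C->plug->C->R->B->L->H->refl->G->L'->A->R'->G->plug->G

G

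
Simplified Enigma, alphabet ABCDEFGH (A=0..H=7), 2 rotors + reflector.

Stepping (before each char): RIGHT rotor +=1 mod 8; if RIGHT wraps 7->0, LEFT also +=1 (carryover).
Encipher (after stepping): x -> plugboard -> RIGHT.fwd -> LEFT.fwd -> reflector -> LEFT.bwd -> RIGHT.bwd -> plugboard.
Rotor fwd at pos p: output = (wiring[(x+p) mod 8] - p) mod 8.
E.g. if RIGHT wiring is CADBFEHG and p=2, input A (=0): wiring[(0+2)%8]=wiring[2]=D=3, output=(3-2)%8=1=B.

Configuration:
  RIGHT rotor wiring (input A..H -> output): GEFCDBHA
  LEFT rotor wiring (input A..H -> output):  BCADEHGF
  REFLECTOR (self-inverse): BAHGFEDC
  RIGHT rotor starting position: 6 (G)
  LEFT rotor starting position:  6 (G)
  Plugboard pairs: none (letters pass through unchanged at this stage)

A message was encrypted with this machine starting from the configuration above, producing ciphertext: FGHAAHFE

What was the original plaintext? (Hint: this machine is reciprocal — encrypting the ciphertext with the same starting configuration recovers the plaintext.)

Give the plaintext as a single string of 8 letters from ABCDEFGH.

Char 1 ('F'): step: R->7, L=6; F->plug->F->R->E->L->C->refl->H->L'->B->R'->A->plug->A
Char 2 ('G'): step: R->0, L->7 (L advanced); G->plug->G->R->H->L->H->refl->C->L'->B->R'->F->plug->F
Char 3 ('H'): step: R->1, L=7; H->plug->H->R->F->L->F->refl->E->L'->E->R'->B->plug->B
Char 4 ('A'): step: R->2, L=7; A->plug->A->R->D->L->B->refl->A->L'->G->R'->F->plug->F
Char 5 ('A'): step: R->3, L=7; A->plug->A->R->H->L->H->refl->C->L'->B->R'->G->plug->G
Char 6 ('H'): step: R->4, L=7; H->plug->H->R->G->L->A->refl->B->L'->D->R'->C->plug->C
Char 7 ('F'): step: R->5, L=7; F->plug->F->R->A->L->G->refl->D->L'->C->R'->B->plug->B
Char 8 ('E'): step: R->6, L=7; E->plug->E->R->H->L->H->refl->C->L'->B->R'->A->plug->A

Answer: AFBFGCBA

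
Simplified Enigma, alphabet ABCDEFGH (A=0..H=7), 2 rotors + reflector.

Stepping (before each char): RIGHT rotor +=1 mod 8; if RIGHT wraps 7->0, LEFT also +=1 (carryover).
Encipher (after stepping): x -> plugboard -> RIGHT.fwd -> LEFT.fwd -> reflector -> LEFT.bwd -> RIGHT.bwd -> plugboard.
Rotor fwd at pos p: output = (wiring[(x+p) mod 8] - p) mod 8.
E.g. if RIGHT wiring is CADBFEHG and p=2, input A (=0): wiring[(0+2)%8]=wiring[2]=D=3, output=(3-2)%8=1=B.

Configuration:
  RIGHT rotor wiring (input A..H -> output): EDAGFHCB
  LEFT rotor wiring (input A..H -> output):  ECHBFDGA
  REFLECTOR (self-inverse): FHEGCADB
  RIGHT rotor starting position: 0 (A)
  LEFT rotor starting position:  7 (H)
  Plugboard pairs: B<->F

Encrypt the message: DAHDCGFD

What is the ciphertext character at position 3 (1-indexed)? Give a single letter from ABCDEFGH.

Char 1 ('D'): step: R->1, L=7; D->plug->D->R->E->L->C->refl->E->L'->G->R'->E->plug->E
Char 2 ('A'): step: R->2, L=7; A->plug->A->R->G->L->E->refl->C->L'->E->R'->B->plug->F
Char 3 ('H'): step: R->3, L=7; H->plug->H->R->F->L->G->refl->D->L'->C->R'->B->plug->F

F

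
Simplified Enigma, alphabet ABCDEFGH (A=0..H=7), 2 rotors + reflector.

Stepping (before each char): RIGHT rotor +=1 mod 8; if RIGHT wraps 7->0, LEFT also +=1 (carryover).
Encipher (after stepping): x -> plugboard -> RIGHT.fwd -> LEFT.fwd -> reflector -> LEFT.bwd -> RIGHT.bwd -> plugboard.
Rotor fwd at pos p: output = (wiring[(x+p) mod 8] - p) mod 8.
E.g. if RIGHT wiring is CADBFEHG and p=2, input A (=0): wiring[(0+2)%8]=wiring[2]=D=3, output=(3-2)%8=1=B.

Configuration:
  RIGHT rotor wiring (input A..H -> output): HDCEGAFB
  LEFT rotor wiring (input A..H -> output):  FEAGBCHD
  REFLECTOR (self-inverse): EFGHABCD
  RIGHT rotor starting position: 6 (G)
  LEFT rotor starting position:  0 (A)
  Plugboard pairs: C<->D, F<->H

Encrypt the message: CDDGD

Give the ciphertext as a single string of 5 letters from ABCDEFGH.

Answer: ECECE

Derivation:
Char 1 ('C'): step: R->7, L=0; C->plug->D->R->D->L->G->refl->C->L'->F->R'->E->plug->E
Char 2 ('D'): step: R->0, L->1 (L advanced); D->plug->C->R->C->L->F->refl->B->L'->E->R'->D->plug->C
Char 3 ('D'): step: R->1, L=1; D->plug->C->R->D->L->A->refl->E->L'->H->R'->E->plug->E
Char 4 ('G'): step: R->2, L=1; G->plug->G->R->F->L->G->refl->C->L'->G->R'->D->plug->C
Char 5 ('D'): step: R->3, L=1; D->plug->C->R->F->L->G->refl->C->L'->G->R'->E->plug->E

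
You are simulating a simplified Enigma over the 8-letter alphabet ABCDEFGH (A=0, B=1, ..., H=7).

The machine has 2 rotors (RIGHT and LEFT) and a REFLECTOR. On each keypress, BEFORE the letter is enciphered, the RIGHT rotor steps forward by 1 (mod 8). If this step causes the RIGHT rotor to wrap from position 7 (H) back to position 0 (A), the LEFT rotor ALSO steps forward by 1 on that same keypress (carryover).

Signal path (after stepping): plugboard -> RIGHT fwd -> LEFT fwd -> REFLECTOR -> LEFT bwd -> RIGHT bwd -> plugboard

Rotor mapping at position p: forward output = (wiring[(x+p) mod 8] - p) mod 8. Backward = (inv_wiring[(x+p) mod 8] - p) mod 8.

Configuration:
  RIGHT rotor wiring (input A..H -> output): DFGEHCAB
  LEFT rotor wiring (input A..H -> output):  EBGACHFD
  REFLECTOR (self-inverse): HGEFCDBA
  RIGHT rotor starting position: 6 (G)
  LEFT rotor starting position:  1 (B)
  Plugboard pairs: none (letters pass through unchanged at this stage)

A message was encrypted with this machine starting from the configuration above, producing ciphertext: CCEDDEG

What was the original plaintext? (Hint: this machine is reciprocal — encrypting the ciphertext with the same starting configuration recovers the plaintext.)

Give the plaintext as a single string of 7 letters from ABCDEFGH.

Char 1 ('C'): step: R->7, L=1; C->plug->C->R->G->L->C->refl->E->L'->F->R'->E->plug->E
Char 2 ('C'): step: R->0, L->2 (L advanced); C->plug->C->R->G->L->C->refl->E->L'->A->R'->G->plug->G
Char 3 ('E'): step: R->1, L=2; E->plug->E->R->B->L->G->refl->B->L'->F->R'->B->plug->B
Char 4 ('D'): step: R->2, L=2; D->plug->D->R->A->L->E->refl->C->L'->G->R'->E->plug->E
Char 5 ('D'): step: R->3, L=2; D->plug->D->R->F->L->B->refl->G->L'->B->R'->A->plug->A
Char 6 ('E'): step: R->4, L=2; E->plug->E->R->H->L->H->refl->A->L'->C->R'->G->plug->G
Char 7 ('G'): step: R->5, L=2; G->plug->G->R->H->L->H->refl->A->L'->C->R'->H->plug->H

Answer: EGBEAGH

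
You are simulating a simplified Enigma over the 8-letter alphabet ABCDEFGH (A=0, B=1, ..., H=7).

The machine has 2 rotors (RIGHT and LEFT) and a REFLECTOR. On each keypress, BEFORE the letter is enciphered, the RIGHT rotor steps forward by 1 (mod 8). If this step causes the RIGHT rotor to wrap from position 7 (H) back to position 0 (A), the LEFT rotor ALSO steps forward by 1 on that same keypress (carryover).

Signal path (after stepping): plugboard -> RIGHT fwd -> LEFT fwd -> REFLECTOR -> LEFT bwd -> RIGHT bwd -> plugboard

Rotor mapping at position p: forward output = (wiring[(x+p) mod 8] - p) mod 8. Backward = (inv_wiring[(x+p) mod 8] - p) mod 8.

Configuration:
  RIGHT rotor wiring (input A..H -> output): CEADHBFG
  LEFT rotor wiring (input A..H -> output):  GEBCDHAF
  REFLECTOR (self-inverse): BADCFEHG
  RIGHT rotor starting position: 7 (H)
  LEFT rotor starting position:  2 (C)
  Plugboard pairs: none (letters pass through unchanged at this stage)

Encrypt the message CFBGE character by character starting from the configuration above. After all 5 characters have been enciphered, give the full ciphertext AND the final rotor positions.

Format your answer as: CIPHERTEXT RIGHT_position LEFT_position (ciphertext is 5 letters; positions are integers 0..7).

Answer: EGACC 4 3

Derivation:
Char 1 ('C'): step: R->0, L->3 (L advanced); C->plug->C->R->A->L->H->refl->G->L'->H->R'->E->plug->E
Char 2 ('F'): step: R->1, L=3; F->plug->F->R->E->L->C->refl->D->L'->F->R'->G->plug->G
Char 3 ('B'): step: R->2, L=3; B->plug->B->R->B->L->A->refl->B->L'->G->R'->A->plug->A
Char 4 ('G'): step: R->3, L=3; G->plug->G->R->B->L->A->refl->B->L'->G->R'->C->plug->C
Char 5 ('E'): step: R->4, L=3; E->plug->E->R->G->L->B->refl->A->L'->B->R'->C->plug->C
Final: ciphertext=EGACC, RIGHT=4, LEFT=3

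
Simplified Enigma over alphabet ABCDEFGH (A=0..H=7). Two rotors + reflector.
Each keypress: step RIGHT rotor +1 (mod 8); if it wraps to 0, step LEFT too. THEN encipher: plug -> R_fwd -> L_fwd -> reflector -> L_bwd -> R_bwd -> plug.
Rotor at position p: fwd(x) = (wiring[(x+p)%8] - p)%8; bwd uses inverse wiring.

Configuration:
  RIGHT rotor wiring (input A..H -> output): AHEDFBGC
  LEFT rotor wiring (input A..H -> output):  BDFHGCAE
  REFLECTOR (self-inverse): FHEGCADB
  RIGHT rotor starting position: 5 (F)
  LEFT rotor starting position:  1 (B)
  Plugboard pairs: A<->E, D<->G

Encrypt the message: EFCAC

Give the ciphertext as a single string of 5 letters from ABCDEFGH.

Answer: GDEGB

Derivation:
Char 1 ('E'): step: R->6, L=1; E->plug->A->R->A->L->C->refl->E->L'->B->R'->D->plug->G
Char 2 ('F'): step: R->7, L=1; F->plug->F->R->G->L->D->refl->G->L'->C->R'->G->plug->D
Char 3 ('C'): step: R->0, L->2 (L advanced); C->plug->C->R->E->L->G->refl->D->L'->A->R'->A->plug->E
Char 4 ('A'): step: R->1, L=2; A->plug->E->R->A->L->D->refl->G->L'->E->R'->D->plug->G
Char 5 ('C'): step: R->2, L=2; C->plug->C->R->D->L->A->refl->F->L'->B->R'->B->plug->B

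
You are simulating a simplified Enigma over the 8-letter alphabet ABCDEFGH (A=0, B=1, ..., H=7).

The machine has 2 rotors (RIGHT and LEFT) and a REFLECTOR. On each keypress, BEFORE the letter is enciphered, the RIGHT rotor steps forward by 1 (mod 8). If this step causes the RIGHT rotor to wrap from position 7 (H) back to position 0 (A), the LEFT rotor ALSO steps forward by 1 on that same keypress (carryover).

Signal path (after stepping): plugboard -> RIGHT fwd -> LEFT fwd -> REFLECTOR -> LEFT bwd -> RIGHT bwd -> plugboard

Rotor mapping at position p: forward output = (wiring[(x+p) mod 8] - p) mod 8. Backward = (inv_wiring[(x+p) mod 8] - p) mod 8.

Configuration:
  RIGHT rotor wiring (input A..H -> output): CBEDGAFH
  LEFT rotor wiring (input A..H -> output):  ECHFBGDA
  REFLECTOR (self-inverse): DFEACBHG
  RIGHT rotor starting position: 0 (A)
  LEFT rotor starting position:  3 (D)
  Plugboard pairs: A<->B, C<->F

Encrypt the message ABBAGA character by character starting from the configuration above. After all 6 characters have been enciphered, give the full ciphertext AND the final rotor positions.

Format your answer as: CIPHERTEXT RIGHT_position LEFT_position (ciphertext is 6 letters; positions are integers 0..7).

Char 1 ('A'): step: R->1, L=3; A->plug->B->R->D->L->A->refl->D->L'->C->R'->C->plug->F
Char 2 ('B'): step: R->2, L=3; B->plug->A->R->C->L->D->refl->A->L'->D->R'->E->plug->E
Char 3 ('B'): step: R->3, L=3; B->plug->A->R->A->L->C->refl->E->L'->H->R'->F->plug->C
Char 4 ('A'): step: R->4, L=3; A->plug->B->R->E->L->F->refl->B->L'->F->R'->F->plug->C
Char 5 ('G'): step: R->5, L=3; G->plug->G->R->G->L->H->refl->G->L'->B->R'->H->plug->H
Char 6 ('A'): step: R->6, L=3; A->plug->B->R->B->L->G->refl->H->L'->G->R'->E->plug->E
Final: ciphertext=FECCHE, RIGHT=6, LEFT=3

Answer: FECCHE 6 3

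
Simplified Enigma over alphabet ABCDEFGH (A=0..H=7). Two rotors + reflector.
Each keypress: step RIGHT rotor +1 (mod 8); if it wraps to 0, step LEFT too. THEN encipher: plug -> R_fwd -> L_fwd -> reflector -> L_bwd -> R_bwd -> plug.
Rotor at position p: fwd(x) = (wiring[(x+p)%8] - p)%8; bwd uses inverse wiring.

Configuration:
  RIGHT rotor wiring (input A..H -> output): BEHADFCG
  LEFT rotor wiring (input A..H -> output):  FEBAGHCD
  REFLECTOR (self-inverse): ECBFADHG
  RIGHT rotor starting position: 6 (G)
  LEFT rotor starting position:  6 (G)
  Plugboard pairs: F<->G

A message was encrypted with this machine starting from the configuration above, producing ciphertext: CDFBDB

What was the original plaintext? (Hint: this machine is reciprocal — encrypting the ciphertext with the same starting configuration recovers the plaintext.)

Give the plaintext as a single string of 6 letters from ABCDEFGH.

Char 1 ('C'): step: R->7, L=6; C->plug->C->R->F->L->C->refl->B->L'->H->R'->A->plug->A
Char 2 ('D'): step: R->0, L->7 (L advanced); D->plug->D->R->A->L->E->refl->A->L'->G->R'->H->plug->H
Char 3 ('F'): step: R->1, L=7; F->plug->G->R->F->L->H->refl->G->L'->B->R'->F->plug->G
Char 4 ('B'): step: R->2, L=7; B->plug->B->R->G->L->A->refl->E->L'->A->R'->E->plug->E
Char 5 ('D'): step: R->3, L=7; D->plug->D->R->H->L->D->refl->F->L'->C->R'->C->plug->C
Char 6 ('B'): step: R->4, L=7; B->plug->B->R->B->L->G->refl->H->L'->F->R'->E->plug->E

Answer: AHGECE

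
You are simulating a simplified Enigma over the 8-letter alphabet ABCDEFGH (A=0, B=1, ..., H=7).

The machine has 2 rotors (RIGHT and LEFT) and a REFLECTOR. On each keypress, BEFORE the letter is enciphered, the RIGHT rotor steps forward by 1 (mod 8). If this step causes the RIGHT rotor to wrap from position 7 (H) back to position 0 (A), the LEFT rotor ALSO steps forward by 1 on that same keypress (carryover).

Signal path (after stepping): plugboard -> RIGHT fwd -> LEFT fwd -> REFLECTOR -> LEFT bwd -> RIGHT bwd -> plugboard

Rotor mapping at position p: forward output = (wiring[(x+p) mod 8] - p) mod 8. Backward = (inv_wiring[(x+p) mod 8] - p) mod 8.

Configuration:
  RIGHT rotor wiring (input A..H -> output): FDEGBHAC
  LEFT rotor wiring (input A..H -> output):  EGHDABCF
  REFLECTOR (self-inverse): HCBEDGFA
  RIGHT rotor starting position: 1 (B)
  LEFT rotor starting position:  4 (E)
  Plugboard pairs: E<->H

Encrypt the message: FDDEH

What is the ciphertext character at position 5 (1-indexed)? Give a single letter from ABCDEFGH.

Char 1 ('F'): step: R->2, L=4; F->plug->F->R->A->L->E->refl->D->L'->G->R'->E->plug->H
Char 2 ('D'): step: R->3, L=4; D->plug->D->R->F->L->C->refl->B->L'->D->R'->A->plug->A
Char 3 ('D'): step: R->4, L=4; D->plug->D->R->G->L->D->refl->E->L'->A->R'->G->plug->G
Char 4 ('E'): step: R->5, L=4; E->plug->H->R->E->L->A->refl->H->L'->H->R'->F->plug->F
Char 5 ('H'): step: R->6, L=4; H->plug->E->R->G->L->D->refl->E->L'->A->R'->F->plug->F

F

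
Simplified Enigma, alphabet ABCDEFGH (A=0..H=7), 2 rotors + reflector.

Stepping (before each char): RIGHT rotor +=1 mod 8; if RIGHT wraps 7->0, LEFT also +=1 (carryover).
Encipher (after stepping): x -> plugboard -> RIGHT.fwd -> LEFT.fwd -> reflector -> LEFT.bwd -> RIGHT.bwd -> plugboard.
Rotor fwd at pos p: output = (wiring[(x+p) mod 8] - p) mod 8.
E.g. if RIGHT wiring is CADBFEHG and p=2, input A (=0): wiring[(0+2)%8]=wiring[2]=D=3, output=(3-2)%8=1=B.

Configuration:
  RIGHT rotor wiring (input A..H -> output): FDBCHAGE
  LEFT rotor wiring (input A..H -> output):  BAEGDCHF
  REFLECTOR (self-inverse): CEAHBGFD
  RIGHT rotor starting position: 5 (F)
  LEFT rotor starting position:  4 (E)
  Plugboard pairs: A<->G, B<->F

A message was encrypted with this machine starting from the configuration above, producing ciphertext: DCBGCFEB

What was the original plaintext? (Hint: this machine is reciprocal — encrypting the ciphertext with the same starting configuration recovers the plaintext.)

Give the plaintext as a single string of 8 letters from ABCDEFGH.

Char 1 ('D'): step: R->6, L=4; D->plug->D->R->F->L->E->refl->B->L'->D->R'->E->plug->E
Char 2 ('C'): step: R->7, L=4; C->plug->C->R->E->L->F->refl->G->L'->B->R'->G->plug->A
Char 3 ('B'): step: R->0, L->5 (L advanced); B->plug->F->R->A->L->F->refl->G->L'->H->R'->E->plug->E
Char 4 ('G'): step: R->1, L=5; G->plug->A->R->C->L->A->refl->C->L'->B->R'->C->plug->C
Char 5 ('C'): step: R->2, L=5; C->plug->C->R->F->L->H->refl->D->L'->E->R'->E->plug->E
Char 6 ('F'): step: R->3, L=5; F->plug->B->R->E->L->D->refl->H->L'->F->R'->C->plug->C
Char 7 ('E'): step: R->4, L=5; E->plug->E->R->B->L->C->refl->A->L'->C->R'->C->plug->C
Char 8 ('B'): step: R->5, L=5; B->plug->F->R->E->L->D->refl->H->L'->F->R'->G->plug->A

Answer: EAECECCA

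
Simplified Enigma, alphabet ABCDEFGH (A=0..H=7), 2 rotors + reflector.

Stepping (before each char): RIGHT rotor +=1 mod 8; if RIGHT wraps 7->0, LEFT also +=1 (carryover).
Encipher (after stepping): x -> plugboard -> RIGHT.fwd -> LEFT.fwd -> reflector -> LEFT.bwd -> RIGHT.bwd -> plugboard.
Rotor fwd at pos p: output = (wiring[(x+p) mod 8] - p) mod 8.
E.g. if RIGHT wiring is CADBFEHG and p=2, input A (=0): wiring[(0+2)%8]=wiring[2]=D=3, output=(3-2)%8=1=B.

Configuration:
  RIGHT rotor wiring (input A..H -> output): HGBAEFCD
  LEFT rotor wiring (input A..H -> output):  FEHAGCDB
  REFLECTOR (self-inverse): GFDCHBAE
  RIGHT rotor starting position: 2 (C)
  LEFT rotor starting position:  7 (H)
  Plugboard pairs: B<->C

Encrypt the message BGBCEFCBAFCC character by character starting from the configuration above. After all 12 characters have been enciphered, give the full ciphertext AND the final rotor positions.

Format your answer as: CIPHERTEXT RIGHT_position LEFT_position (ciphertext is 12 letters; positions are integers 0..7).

Char 1 ('B'): step: R->3, L=7; B->plug->C->R->C->L->F->refl->B->L'->E->R'->F->plug->F
Char 2 ('G'): step: R->4, L=7; G->plug->G->R->F->L->H->refl->E->L'->H->R'->D->plug->D
Char 3 ('B'): step: R->5, L=7; B->plug->C->R->G->L->D->refl->C->L'->A->R'->A->plug->A
Char 4 ('C'): step: R->6, L=7; C->plug->B->R->F->L->H->refl->E->L'->H->R'->H->plug->H
Char 5 ('E'): step: R->7, L=7; E->plug->E->R->B->L->G->refl->A->L'->D->R'->H->plug->H
Char 6 ('F'): step: R->0, L->0 (L advanced); F->plug->F->R->F->L->C->refl->D->L'->G->R'->B->plug->C
Char 7 ('C'): step: R->1, L=0; C->plug->B->R->A->L->F->refl->B->L'->H->R'->C->plug->B
Char 8 ('B'): step: R->2, L=0; B->plug->C->R->C->L->H->refl->E->L'->B->R'->F->plug->F
Char 9 ('A'): step: R->3, L=0; A->plug->A->R->F->L->C->refl->D->L'->G->R'->H->plug->H
Char 10 ('F'): step: R->4, L=0; F->plug->F->R->C->L->H->refl->E->L'->B->R'->B->plug->C
Char 11 ('C'): step: R->5, L=0; C->plug->B->R->F->L->C->refl->D->L'->G->R'->C->plug->B
Char 12 ('C'): step: R->6, L=0; C->plug->B->R->F->L->C->refl->D->L'->G->R'->G->plug->G
Final: ciphertext=FDAHHCBFHCBG, RIGHT=6, LEFT=0

Answer: FDAHHCBFHCBG 6 0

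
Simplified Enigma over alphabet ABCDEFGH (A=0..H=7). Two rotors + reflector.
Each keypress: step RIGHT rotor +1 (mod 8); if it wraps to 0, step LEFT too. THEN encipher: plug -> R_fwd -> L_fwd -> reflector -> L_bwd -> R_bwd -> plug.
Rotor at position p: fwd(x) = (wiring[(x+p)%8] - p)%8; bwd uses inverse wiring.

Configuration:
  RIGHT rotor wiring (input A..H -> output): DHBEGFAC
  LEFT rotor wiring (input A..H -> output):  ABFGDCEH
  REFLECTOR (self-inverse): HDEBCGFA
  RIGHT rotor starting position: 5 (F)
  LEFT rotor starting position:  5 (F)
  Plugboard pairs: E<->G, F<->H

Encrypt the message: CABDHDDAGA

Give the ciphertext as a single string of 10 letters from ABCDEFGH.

Char 1 ('C'): step: R->6, L=5; C->plug->C->R->F->L->A->refl->H->L'->B->R'->D->plug->D
Char 2 ('A'): step: R->7, L=5; A->plug->A->R->D->L->D->refl->B->L'->G->R'->G->plug->E
Char 3 ('B'): step: R->0, L->6 (L advanced); B->plug->B->R->H->L->E->refl->C->L'->C->R'->H->plug->F
Char 4 ('D'): step: R->1, L=6; D->plug->D->R->F->L->A->refl->H->L'->E->R'->E->plug->G
Char 5 ('H'): step: R->2, L=6; H->plug->F->R->A->L->G->refl->F->L'->G->R'->E->plug->G
Char 6 ('D'): step: R->3, L=6; D->plug->D->R->F->L->A->refl->H->L'->E->R'->G->plug->E
Char 7 ('D'): step: R->4, L=6; D->plug->D->R->G->L->F->refl->G->L'->A->R'->H->plug->F
Char 8 ('A'): step: R->5, L=6; A->plug->A->R->A->L->G->refl->F->L'->G->R'->D->plug->D
Char 9 ('G'): step: R->6, L=6; G->plug->E->R->D->L->D->refl->B->L'->B->R'->D->plug->D
Char 10 ('A'): step: R->7, L=6; A->plug->A->R->D->L->D->refl->B->L'->B->R'->H->plug->F

Answer: DEFGGEFDDF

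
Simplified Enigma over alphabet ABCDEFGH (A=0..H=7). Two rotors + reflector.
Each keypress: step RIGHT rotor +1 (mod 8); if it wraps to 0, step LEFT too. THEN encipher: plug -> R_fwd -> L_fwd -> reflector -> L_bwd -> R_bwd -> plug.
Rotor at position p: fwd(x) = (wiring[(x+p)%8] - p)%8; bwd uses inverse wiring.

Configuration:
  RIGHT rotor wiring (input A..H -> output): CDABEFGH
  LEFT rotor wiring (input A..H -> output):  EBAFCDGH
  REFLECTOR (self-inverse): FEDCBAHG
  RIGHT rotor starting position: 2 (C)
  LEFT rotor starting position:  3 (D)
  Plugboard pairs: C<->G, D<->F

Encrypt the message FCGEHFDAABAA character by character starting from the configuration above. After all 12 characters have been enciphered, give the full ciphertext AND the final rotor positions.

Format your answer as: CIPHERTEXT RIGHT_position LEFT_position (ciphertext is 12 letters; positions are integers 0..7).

Char 1 ('F'): step: R->3, L=3; F->plug->D->R->D->L->D->refl->C->L'->A->R'->G->plug->C
Char 2 ('C'): step: R->4, L=3; C->plug->G->R->E->L->E->refl->B->L'->F->R'->H->plug->H
Char 3 ('G'): step: R->5, L=3; G->plug->C->R->C->L->A->refl->F->L'->H->R'->H->plug->H
Char 4 ('E'): step: R->6, L=3; E->plug->E->R->C->L->A->refl->F->L'->H->R'->H->plug->H
Char 5 ('H'): step: R->7, L=3; H->plug->H->R->H->L->F->refl->A->L'->C->R'->E->plug->E
Char 6 ('F'): step: R->0, L->4 (L advanced); F->plug->D->R->B->L->H->refl->G->L'->A->R'->C->plug->G
Char 7 ('D'): step: R->1, L=4; D->plug->F->R->F->L->F->refl->A->L'->E->R'->E->plug->E
Char 8 ('A'): step: R->2, L=4; A->plug->A->R->G->L->E->refl->B->L'->H->R'->B->plug->B
Char 9 ('A'): step: R->3, L=4; A->plug->A->R->G->L->E->refl->B->L'->H->R'->F->plug->D
Char 10 ('B'): step: R->4, L=4; B->plug->B->R->B->L->H->refl->G->L'->A->R'->A->plug->A
Char 11 ('A'): step: R->5, L=4; A->plug->A->R->A->L->G->refl->H->L'->B->R'->B->plug->B
Char 12 ('A'): step: R->6, L=4; A->plug->A->R->A->L->G->refl->H->L'->B->R'->B->plug->B
Final: ciphertext=CHHHEGEBDABB, RIGHT=6, LEFT=4

Answer: CHHHEGEBDABB 6 4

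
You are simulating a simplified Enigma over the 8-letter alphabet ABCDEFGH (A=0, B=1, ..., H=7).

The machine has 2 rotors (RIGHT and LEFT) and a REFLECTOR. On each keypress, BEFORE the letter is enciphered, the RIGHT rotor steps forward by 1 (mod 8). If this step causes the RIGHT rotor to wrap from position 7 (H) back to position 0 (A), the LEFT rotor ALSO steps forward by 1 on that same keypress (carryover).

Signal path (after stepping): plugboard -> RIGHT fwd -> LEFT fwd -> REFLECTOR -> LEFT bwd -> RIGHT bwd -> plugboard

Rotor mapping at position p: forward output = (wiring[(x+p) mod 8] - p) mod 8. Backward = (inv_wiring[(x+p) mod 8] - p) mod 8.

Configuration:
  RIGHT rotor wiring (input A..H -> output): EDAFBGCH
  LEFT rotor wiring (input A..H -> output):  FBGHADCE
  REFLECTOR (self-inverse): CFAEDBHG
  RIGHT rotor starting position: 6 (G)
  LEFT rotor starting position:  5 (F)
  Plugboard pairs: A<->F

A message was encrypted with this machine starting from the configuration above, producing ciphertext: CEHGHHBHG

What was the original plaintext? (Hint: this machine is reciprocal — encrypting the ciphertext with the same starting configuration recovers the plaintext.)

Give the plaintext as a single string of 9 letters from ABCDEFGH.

Answer: GGDHDBDGB

Derivation:
Char 1 ('C'): step: R->7, L=5; C->plug->C->R->E->L->E->refl->D->L'->H->R'->G->plug->G
Char 2 ('E'): step: R->0, L->6 (L advanced); E->plug->E->R->B->L->G->refl->H->L'->C->R'->G->plug->G
Char 3 ('H'): step: R->1, L=6; H->plug->H->R->D->L->D->refl->E->L'->A->R'->D->plug->D
Char 4 ('G'): step: R->2, L=6; G->plug->G->R->C->L->H->refl->G->L'->B->R'->H->plug->H
Char 5 ('H'): step: R->3, L=6; H->plug->H->R->F->L->B->refl->F->L'->H->R'->D->plug->D
Char 6 ('H'): step: R->4, L=6; H->plug->H->R->B->L->G->refl->H->L'->C->R'->B->plug->B
Char 7 ('B'): step: R->5, L=6; B->plug->B->R->F->L->B->refl->F->L'->H->R'->D->plug->D
Char 8 ('H'): step: R->6, L=6; H->plug->H->R->A->L->E->refl->D->L'->D->R'->G->plug->G
Char 9 ('G'): step: R->7, L=6; G->plug->G->R->H->L->F->refl->B->L'->F->R'->B->plug->B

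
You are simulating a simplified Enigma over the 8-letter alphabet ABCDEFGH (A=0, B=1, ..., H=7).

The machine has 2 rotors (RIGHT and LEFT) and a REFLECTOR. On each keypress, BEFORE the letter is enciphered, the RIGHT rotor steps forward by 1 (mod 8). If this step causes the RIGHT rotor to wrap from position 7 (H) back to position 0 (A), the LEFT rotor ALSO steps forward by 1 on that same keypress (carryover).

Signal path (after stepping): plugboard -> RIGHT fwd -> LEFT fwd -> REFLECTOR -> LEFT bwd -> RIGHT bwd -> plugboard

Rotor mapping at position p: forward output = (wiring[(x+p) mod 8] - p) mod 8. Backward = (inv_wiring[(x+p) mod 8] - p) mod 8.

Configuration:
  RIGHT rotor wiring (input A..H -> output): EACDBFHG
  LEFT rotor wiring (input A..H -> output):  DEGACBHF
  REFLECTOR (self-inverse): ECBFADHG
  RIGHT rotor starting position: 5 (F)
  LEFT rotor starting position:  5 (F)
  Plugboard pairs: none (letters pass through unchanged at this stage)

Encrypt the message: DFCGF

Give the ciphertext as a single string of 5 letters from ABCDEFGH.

Answer: BHGDH

Derivation:
Char 1 ('D'): step: R->6, L=5; D->plug->D->R->C->L->A->refl->E->L'->A->R'->B->plug->B
Char 2 ('F'): step: R->7, L=5; F->plug->F->R->C->L->A->refl->E->L'->A->R'->H->plug->H
Char 3 ('C'): step: R->0, L->6 (L advanced); C->plug->C->R->C->L->F->refl->D->L'->H->R'->G->plug->G
Char 4 ('G'): step: R->1, L=6; G->plug->G->R->F->L->C->refl->B->L'->A->R'->D->plug->D
Char 5 ('F'): step: R->2, L=6; F->plug->F->R->E->L->A->refl->E->L'->G->R'->H->plug->H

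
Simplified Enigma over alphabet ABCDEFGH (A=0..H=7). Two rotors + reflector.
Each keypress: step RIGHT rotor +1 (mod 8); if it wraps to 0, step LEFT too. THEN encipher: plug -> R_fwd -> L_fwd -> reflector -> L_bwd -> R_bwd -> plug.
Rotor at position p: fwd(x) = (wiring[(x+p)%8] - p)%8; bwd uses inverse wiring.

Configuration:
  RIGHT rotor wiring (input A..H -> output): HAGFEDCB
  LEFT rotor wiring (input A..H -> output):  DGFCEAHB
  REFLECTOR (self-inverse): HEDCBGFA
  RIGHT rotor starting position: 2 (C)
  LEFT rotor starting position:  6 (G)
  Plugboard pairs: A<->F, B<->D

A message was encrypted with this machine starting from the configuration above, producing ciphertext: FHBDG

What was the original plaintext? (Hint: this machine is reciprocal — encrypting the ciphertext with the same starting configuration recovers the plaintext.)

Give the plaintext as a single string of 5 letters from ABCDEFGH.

Answer: EDFFH

Derivation:
Char 1 ('F'): step: R->3, L=6; F->plug->A->R->C->L->F->refl->G->L'->G->R'->E->plug->E
Char 2 ('H'): step: R->4, L=6; H->plug->H->R->B->L->D->refl->C->L'->H->R'->B->plug->D
Char 3 ('B'): step: R->5, L=6; B->plug->D->R->C->L->F->refl->G->L'->G->R'->A->plug->F
Char 4 ('D'): step: R->6, L=6; D->plug->B->R->D->L->A->refl->H->L'->E->R'->A->plug->F
Char 5 ('G'): step: R->7, L=6; G->plug->G->R->E->L->H->refl->A->L'->D->R'->H->plug->H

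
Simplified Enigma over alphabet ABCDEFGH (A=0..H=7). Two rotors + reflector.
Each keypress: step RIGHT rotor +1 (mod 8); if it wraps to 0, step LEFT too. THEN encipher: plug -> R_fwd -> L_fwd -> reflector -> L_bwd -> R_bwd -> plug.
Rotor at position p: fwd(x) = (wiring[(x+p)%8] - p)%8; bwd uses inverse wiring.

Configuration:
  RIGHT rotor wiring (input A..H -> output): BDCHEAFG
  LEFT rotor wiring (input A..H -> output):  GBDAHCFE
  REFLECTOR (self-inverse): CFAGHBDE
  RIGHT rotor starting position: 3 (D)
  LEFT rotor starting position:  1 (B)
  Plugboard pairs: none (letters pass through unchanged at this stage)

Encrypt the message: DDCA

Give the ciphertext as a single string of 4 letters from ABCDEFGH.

Char 1 ('D'): step: R->4, L=1; D->plug->D->R->C->L->H->refl->E->L'->F->R'->E->plug->E
Char 2 ('D'): step: R->5, L=1; D->plug->D->R->E->L->B->refl->F->L'->H->R'->H->plug->H
Char 3 ('C'): step: R->6, L=1; C->plug->C->R->D->L->G->refl->D->L'->G->R'->G->plug->G
Char 4 ('A'): step: R->7, L=1; A->plug->A->R->H->L->F->refl->B->L'->E->R'->C->plug->C

Answer: EHGC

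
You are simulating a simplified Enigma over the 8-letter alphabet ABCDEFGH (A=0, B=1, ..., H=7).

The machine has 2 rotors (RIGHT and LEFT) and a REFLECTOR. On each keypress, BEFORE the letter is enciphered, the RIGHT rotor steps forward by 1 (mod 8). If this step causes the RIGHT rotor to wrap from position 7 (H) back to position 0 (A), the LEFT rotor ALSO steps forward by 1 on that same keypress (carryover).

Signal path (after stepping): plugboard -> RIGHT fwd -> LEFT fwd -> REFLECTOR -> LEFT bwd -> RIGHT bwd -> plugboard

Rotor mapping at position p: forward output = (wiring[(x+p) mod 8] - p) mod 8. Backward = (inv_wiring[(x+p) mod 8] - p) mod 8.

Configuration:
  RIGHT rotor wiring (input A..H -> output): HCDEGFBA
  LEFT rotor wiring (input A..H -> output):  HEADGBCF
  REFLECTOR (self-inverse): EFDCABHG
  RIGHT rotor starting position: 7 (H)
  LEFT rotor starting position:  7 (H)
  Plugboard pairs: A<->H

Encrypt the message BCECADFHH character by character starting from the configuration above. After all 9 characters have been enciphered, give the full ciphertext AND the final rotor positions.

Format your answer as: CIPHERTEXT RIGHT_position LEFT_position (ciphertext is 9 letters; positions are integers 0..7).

Char 1 ('B'): step: R->0, L->0 (L advanced); B->plug->B->R->C->L->A->refl->E->L'->B->R'->G->plug->G
Char 2 ('C'): step: R->1, L=0; C->plug->C->R->D->L->D->refl->C->L'->G->R'->H->plug->A
Char 3 ('E'): step: R->2, L=0; E->plug->E->R->H->L->F->refl->B->L'->F->R'->G->plug->G
Char 4 ('C'): step: R->3, L=0; C->plug->C->R->C->L->A->refl->E->L'->B->R'->A->plug->H
Char 5 ('A'): step: R->4, L=0; A->plug->H->R->A->L->H->refl->G->L'->E->R'->D->plug->D
Char 6 ('D'): step: R->5, L=0; D->plug->D->R->C->L->A->refl->E->L'->B->R'->H->plug->A
Char 7 ('F'): step: R->6, L=0; F->plug->F->R->G->L->C->refl->D->L'->D->R'->A->plug->H
Char 8 ('H'): step: R->7, L=0; H->plug->A->R->B->L->E->refl->A->L'->C->R'->H->plug->A
Char 9 ('H'): step: R->0, L->1 (L advanced); H->plug->A->R->H->L->G->refl->H->L'->B->R'->G->plug->G
Final: ciphertext=GAGHDAHAG, RIGHT=0, LEFT=1

Answer: GAGHDAHAG 0 1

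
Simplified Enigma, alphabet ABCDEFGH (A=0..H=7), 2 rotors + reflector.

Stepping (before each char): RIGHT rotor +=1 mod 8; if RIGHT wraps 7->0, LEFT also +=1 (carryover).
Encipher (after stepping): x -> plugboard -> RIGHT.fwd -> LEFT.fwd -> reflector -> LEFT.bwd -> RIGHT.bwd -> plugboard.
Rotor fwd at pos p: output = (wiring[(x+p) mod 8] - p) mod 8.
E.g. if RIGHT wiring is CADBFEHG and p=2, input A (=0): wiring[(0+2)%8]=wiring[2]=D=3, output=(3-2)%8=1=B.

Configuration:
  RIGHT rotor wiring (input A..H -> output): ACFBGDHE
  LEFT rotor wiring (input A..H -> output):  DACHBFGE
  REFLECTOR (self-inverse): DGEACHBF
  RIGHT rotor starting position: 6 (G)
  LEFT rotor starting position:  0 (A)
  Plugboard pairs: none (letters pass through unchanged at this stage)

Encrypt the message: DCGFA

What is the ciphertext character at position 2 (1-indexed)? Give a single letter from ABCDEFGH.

Char 1 ('D'): step: R->7, L=0; D->plug->D->R->G->L->G->refl->B->L'->E->R'->G->plug->G
Char 2 ('C'): step: R->0, L->1 (L advanced); C->plug->C->R->F->L->F->refl->H->L'->A->R'->A->plug->A

A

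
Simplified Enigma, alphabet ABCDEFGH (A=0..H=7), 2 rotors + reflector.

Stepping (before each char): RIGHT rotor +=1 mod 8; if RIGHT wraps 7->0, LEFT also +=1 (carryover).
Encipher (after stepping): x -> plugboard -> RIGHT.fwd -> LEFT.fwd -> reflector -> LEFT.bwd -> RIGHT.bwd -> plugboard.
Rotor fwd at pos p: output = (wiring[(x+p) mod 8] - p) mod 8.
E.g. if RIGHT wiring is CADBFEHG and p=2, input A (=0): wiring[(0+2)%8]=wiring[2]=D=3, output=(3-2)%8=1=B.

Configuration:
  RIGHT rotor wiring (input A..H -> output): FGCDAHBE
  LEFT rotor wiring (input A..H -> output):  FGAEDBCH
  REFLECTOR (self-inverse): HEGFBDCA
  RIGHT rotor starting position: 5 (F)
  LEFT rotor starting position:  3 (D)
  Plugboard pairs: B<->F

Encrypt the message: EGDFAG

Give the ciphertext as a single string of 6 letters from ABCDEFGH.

Answer: DEGGEE

Derivation:
Char 1 ('E'): step: R->6, L=3; E->plug->E->R->E->L->E->refl->B->L'->A->R'->D->plug->D
Char 2 ('G'): step: R->7, L=3; G->plug->G->R->A->L->B->refl->E->L'->E->R'->E->plug->E
Char 3 ('D'): step: R->0, L->4 (L advanced); D->plug->D->R->D->L->D->refl->F->L'->B->R'->G->plug->G
Char 4 ('F'): step: R->1, L=4; F->plug->B->R->B->L->F->refl->D->L'->D->R'->G->plug->G
Char 5 ('A'): step: R->2, L=4; A->plug->A->R->A->L->H->refl->A->L'->H->R'->E->plug->E
Char 6 ('G'): step: R->3, L=4; G->plug->G->R->D->L->D->refl->F->L'->B->R'->E->plug->E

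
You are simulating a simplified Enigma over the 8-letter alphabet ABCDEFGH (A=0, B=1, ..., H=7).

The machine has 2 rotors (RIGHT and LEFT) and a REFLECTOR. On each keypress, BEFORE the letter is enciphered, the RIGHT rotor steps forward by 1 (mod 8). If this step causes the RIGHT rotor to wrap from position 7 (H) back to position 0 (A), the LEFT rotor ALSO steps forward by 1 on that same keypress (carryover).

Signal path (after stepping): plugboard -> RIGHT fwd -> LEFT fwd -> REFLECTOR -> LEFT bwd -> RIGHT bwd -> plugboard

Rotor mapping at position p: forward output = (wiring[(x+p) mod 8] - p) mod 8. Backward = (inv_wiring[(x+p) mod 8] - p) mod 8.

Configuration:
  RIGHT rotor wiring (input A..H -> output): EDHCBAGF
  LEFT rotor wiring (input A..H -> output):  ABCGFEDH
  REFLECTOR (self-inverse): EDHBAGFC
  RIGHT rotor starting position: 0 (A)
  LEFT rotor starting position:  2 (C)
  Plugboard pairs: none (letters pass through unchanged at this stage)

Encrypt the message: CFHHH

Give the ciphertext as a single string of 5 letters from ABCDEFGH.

Answer: DCEAF

Derivation:
Char 1 ('C'): step: R->1, L=2; C->plug->C->R->B->L->E->refl->A->L'->A->R'->D->plug->D
Char 2 ('F'): step: R->2, L=2; F->plug->F->R->D->L->C->refl->H->L'->H->R'->C->plug->C
Char 3 ('H'): step: R->3, L=2; H->plug->H->R->E->L->B->refl->D->L'->C->R'->E->plug->E
Char 4 ('H'): step: R->4, L=2; H->plug->H->R->G->L->G->refl->F->L'->F->R'->A->plug->A
Char 5 ('H'): step: R->5, L=2; H->plug->H->R->E->L->B->refl->D->L'->C->R'->F->plug->F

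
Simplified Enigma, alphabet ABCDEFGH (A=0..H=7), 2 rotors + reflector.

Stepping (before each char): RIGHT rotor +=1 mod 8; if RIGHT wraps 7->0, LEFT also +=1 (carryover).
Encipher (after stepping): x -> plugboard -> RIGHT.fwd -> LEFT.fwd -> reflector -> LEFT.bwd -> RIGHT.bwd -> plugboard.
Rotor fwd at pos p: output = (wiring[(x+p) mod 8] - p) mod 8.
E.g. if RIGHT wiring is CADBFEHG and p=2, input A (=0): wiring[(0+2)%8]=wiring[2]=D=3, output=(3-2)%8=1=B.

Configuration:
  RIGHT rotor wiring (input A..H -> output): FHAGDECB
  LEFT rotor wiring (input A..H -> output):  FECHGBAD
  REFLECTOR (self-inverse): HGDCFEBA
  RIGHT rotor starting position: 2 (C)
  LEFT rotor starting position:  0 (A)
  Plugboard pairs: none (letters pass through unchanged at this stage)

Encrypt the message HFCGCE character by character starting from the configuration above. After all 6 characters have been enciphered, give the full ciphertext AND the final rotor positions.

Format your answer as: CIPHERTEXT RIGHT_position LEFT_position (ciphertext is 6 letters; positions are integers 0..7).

Char 1 ('H'): step: R->3, L=0; H->plug->H->R->F->L->B->refl->G->L'->E->R'->G->plug->G
Char 2 ('F'): step: R->4, L=0; F->plug->F->R->D->L->H->refl->A->L'->G->R'->C->plug->C
Char 3 ('C'): step: R->5, L=0; C->plug->C->R->E->L->G->refl->B->L'->F->R'->B->plug->B
Char 4 ('G'): step: R->6, L=0; G->plug->G->R->F->L->B->refl->G->L'->E->R'->A->plug->A
Char 5 ('C'): step: R->7, L=0; C->plug->C->R->A->L->F->refl->E->L'->B->R'->D->plug->D
Char 6 ('E'): step: R->0, L->1 (L advanced); E->plug->E->R->D->L->F->refl->E->L'->H->R'->B->plug->B
Final: ciphertext=GCBADB, RIGHT=0, LEFT=1

Answer: GCBADB 0 1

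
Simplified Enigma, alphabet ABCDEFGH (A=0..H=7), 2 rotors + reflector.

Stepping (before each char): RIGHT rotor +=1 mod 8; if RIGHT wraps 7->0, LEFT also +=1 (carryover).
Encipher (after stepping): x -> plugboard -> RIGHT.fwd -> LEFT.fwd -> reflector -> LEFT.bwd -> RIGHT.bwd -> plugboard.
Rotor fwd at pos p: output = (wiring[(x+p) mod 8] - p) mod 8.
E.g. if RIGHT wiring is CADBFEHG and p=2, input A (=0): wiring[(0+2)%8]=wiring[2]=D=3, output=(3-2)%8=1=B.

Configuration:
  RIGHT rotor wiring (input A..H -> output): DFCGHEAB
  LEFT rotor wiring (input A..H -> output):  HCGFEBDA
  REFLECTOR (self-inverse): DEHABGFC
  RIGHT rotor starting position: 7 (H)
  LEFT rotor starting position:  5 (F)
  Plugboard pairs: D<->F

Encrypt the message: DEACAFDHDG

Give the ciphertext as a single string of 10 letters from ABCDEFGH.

Answer: EHEFHEHGBD

Derivation:
Char 1 ('D'): step: R->0, L->6 (L advanced); D->plug->F->R->E->L->A->refl->D->L'->H->R'->E->plug->E
Char 2 ('E'): step: R->1, L=6; E->plug->E->R->D->L->E->refl->B->L'->C->R'->H->plug->H
Char 3 ('A'): step: R->2, L=6; A->plug->A->R->A->L->F->refl->G->L'->G->R'->E->plug->E
Char 4 ('C'): step: R->3, L=6; C->plug->C->R->B->L->C->refl->H->L'->F->R'->D->plug->F
Char 5 ('A'): step: R->4, L=6; A->plug->A->R->D->L->E->refl->B->L'->C->R'->H->plug->H
Char 6 ('F'): step: R->5, L=6; F->plug->D->R->G->L->G->refl->F->L'->A->R'->E->plug->E
Char 7 ('D'): step: R->6, L=6; D->plug->F->R->A->L->F->refl->G->L'->G->R'->H->plug->H
Char 8 ('H'): step: R->7, L=6; H->plug->H->R->B->L->C->refl->H->L'->F->R'->G->plug->G
Char 9 ('D'): step: R->0, L->7 (L advanced); D->plug->F->R->E->L->G->refl->F->L'->F->R'->B->plug->B
Char 10 ('G'): step: R->1, L=7; G->plug->G->R->A->L->B->refl->E->L'->H->R'->F->plug->D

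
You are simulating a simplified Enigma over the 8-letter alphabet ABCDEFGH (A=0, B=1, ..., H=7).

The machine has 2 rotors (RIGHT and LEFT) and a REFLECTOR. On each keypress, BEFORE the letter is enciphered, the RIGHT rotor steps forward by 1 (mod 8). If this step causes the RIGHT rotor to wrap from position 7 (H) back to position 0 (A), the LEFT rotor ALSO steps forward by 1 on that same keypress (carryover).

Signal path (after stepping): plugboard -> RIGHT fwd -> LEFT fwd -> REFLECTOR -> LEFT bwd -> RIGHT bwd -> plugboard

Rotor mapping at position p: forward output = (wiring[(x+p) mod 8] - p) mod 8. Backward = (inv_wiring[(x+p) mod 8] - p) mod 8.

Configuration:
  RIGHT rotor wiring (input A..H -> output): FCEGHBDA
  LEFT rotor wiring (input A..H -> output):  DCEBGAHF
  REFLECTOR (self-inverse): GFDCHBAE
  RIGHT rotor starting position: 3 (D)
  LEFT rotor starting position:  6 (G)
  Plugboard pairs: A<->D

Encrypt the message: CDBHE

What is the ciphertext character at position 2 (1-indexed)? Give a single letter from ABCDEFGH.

Char 1 ('C'): step: R->4, L=6; C->plug->C->R->H->L->C->refl->D->L'->F->R'->B->plug->B
Char 2 ('D'): step: R->5, L=6; D->plug->A->R->E->L->G->refl->A->L'->G->R'->B->plug->B

B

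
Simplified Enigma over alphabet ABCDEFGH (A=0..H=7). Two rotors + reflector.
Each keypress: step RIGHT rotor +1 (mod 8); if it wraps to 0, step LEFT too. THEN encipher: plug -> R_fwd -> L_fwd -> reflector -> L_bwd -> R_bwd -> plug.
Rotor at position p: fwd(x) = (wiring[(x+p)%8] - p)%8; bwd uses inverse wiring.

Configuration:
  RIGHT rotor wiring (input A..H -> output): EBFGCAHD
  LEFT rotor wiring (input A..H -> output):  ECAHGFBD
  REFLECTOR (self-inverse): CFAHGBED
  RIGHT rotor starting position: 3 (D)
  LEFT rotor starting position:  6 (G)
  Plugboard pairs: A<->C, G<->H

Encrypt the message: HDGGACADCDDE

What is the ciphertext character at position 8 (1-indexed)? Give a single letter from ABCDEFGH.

Char 1 ('H'): step: R->4, L=6; H->plug->G->R->B->L->F->refl->B->L'->F->R'->F->plug->F
Char 2 ('D'): step: R->5, L=6; D->plug->D->R->H->L->H->refl->D->L'->A->R'->F->plug->F
Char 3 ('G'): step: R->6, L=6; G->plug->H->R->C->L->G->refl->E->L'->D->R'->D->plug->D
Char 4 ('G'): step: R->7, L=6; G->plug->H->R->A->L->D->refl->H->L'->H->R'->E->plug->E
Char 5 ('A'): step: R->0, L->7 (L advanced); A->plug->C->R->F->L->H->refl->D->L'->C->R'->E->plug->E
Char 6 ('C'): step: R->1, L=7; C->plug->A->R->A->L->E->refl->G->L'->G->R'->F->plug->F
Char 7 ('A'): step: R->2, L=7; A->plug->C->R->A->L->E->refl->G->L'->G->R'->D->plug->D
Char 8 ('D'): step: R->3, L=7; D->plug->D->R->E->L->A->refl->C->L'->H->R'->B->plug->B

B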